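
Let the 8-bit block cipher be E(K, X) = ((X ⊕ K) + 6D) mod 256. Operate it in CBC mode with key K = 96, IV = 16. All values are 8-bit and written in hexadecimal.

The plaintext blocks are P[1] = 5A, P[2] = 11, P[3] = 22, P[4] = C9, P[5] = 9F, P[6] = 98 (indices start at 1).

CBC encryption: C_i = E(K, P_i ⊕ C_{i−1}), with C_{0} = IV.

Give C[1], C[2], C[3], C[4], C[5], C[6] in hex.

C[1]: P[1] ⊕ 16 = 4C; E(K, 4C) = 47.
C[2]: P[2] ⊕ 47 = 56; E(K, 56) = 2D.
C[3]: P[3] ⊕ 2D = 0F; E(K, 0F) = 06.
C[4]: P[4] ⊕ 06 = CF; E(K, CF) = C6.
C[5]: P[5] ⊕ C6 = 59; E(K, 59) = 3C.
C[6]: P[6] ⊕ 3C = A4; E(K, A4) = 9F.

C[1] = 47, C[2] = 2D, C[3] = 06, C[4] = C6, C[5] = 3C, C[6] = 9F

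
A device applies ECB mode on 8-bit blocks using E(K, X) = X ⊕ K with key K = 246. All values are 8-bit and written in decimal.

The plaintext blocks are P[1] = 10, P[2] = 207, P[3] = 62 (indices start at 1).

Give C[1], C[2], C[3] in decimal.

C[1] = 252, C[2] = 57, C[3] = 200

ECB encryption: C_i = E(K, P_i).
C[1]: E(K, 10) = 252.
C[2]: E(K, 207) = 57.
C[3]: E(K, 62) = 200.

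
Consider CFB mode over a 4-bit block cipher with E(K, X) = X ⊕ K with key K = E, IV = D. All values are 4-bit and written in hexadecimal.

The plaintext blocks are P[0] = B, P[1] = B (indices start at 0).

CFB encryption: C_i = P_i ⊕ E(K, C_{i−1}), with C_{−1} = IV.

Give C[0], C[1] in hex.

C[0] = 8, C[1] = D

C[0]: E(K, D) = 3; B ⊕ 3 = 8.
C[1]: E(K, 8) = 6; B ⊕ 6 = D.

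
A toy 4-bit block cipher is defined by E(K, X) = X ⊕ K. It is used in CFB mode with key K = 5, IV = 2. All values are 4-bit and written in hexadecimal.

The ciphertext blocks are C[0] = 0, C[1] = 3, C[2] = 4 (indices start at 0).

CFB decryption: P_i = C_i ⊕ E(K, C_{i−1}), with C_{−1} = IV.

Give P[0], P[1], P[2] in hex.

P[0] = 7, P[1] = 6, P[2] = 2

P[0]: E(K, 2) = 7; 0 ⊕ 7 = 7.
P[1]: E(K, 0) = 5; 3 ⊕ 5 = 6.
P[2]: E(K, 3) = 6; 4 ⊕ 6 = 2.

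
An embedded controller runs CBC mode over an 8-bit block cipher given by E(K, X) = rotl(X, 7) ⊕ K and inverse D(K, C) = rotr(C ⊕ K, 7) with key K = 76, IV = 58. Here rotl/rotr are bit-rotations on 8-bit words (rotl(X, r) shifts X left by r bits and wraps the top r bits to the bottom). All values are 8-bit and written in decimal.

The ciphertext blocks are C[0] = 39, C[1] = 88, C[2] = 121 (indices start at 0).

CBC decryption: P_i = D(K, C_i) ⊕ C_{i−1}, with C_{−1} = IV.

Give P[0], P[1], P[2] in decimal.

P[0]: D(K, 39) = 214; 214 ⊕ 58 = 236.
P[1]: D(K, 88) = 40; 40 ⊕ 39 = 15.
P[2]: D(K, 121) = 106; 106 ⊕ 88 = 50.

P[0] = 236, P[1] = 15, P[2] = 50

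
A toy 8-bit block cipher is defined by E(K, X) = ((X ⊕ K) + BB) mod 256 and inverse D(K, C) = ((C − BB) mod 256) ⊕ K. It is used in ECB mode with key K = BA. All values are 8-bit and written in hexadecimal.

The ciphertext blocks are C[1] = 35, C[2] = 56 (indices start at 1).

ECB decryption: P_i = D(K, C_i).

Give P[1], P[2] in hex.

P[1]: D(K, 35) = C0.
P[2]: D(K, 56) = 21.

P[1] = C0, P[2] = 21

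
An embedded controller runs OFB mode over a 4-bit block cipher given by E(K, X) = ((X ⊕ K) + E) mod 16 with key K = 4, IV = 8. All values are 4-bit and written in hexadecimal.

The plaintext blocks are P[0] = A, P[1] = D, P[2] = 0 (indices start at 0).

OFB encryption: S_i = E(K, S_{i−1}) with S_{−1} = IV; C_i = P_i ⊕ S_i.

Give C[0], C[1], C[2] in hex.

C[0]: S = E(K, 8) = A; A ⊕ A = 0.
C[1]: S = E(K, A) = C; D ⊕ C = 1.
C[2]: S = E(K, C) = 6; 0 ⊕ 6 = 6.

C[0] = 0, C[1] = 1, C[2] = 6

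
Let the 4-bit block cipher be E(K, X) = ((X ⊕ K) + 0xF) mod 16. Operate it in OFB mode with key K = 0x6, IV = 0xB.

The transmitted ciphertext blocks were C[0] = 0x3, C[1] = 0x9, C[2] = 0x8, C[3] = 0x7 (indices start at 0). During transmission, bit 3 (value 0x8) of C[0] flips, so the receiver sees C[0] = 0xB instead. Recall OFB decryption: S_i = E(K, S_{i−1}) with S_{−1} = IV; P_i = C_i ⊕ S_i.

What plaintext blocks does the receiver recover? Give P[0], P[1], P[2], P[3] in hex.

P[0] = 0x7, P[1] = 0x0, P[2] = 0x6, P[3] = 0x0

Only C[0] changed, to 0xB. In OFB, a change in C_i flips the same bit in P_i only; the keystream is unaffected. Decrypting the received ciphertext:
P[0]: S = E(K, 0xB) = 0xC; 0xB ⊕ 0xC = 0x7.
P[1]: S = E(K, 0xC) = 0x9; 0x9 ⊕ 0x9 = 0x0.
P[2]: S = E(K, 0x9) = 0xE; 0x8 ⊕ 0xE = 0x6.
P[3]: S = E(K, 0xE) = 0x7; 0x7 ⊕ 0x7 = 0x0.
Blocks that differ from the original plaintext: P[0].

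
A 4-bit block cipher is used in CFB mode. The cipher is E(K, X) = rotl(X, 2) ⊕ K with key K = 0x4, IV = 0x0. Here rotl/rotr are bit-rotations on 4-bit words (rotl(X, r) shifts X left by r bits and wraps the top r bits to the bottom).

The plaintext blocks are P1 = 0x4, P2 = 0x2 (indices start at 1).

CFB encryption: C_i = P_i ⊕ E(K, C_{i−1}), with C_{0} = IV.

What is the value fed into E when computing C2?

0x0

C1: E(K, 0x0) = 0x4; 0x4 ⊕ 0x4 = 0x0.
C2: E(K, 0x0) = 0x4; 0x2 ⊕ 0x4 = 0x6.
So the input to E for block 2 is 0x0.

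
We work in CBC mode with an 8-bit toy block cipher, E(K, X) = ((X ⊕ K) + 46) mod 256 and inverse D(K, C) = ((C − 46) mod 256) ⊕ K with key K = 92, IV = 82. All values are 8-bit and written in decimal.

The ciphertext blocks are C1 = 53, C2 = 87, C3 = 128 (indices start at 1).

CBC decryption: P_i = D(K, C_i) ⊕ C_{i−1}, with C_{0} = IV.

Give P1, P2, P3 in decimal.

P1: D(K, 53) = 91; 91 ⊕ 82 = 9.
P2: D(K, 87) = 117; 117 ⊕ 53 = 64.
P3: D(K, 128) = 14; 14 ⊕ 87 = 89.

P1 = 9, P2 = 64, P3 = 89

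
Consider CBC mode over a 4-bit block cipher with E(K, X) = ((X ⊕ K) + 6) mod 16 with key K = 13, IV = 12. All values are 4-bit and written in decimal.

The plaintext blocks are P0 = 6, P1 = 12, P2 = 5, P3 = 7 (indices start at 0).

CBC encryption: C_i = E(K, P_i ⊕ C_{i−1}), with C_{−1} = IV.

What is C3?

C0: P0 ⊕ 12 = 10; E(K, 10) = 13.
C1: P1 ⊕ 13 = 1; E(K, 1) = 2.
C2: P2 ⊕ 2 = 7; E(K, 7) = 0.
C3: P3 ⊕ 0 = 7; E(K, 7) = 0.

C3 = 0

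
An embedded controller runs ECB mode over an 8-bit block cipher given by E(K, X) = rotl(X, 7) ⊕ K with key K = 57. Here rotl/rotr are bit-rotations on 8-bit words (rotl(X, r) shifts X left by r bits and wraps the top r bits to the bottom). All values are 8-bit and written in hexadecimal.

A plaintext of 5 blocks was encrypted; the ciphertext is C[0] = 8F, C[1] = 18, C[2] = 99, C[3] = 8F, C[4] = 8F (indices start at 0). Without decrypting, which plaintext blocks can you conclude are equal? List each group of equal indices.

P[0] = P[3] = P[4]

ECB encrypts each block independently with the same key, so equal ciphertext blocks imply equal plaintext blocks.
C[0] = C[3] = C[4] = 8F, so P[0] = P[3] = P[4].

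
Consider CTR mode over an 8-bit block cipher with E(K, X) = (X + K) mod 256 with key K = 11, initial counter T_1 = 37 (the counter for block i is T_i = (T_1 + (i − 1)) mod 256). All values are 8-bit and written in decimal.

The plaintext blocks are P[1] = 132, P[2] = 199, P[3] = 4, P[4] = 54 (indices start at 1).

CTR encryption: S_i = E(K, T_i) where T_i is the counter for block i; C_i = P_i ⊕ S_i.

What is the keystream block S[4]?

51

C[1]: T = 37, S = E(K, T) = 48; 132 ⊕ 48 = 180.
C[2]: T = 38, S = E(K, T) = 49; 199 ⊕ 49 = 246.
C[3]: T = 39, S = E(K, T) = 50; 4 ⊕ 50 = 54.
C[4]: T = 40, S = E(K, T) = 51; 54 ⊕ 51 = 5.
So S[4] = 51.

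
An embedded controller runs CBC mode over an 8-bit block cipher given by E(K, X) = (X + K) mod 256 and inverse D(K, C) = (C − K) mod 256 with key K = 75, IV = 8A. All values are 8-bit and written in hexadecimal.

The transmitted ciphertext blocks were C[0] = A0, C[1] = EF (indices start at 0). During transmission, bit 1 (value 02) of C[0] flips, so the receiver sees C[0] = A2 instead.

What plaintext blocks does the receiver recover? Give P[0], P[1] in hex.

CBC decryption: P_i = D(K, C_i) ⊕ C_{i−1}, with C_{−1} = IV.
Only C[0] changed, to A2. In CBC, a change in C_i garbles P_i and flips the same bit in P_{i+1}. Decrypting the received ciphertext:
P[0]: D(K, A2) = 2D; 2D ⊕ 8A = A7.
P[1]: D(K, EF) = 7A; 7A ⊕ A2 = D8.
Blocks that differ from the original plaintext: P[0], P[1].

P[0] = A7, P[1] = D8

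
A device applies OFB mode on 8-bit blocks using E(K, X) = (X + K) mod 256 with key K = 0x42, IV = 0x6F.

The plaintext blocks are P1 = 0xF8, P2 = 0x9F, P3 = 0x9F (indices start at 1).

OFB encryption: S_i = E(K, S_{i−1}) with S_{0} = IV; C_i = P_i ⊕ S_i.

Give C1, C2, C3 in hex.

C1 = 0x49, C2 = 0x6C, C3 = 0xAA

C1: S = E(K, 0x6F) = 0xB1; 0xF8 ⊕ 0xB1 = 0x49.
C2: S = E(K, 0xB1) = 0xF3; 0x9F ⊕ 0xF3 = 0x6C.
C3: S = E(K, 0xF3) = 0x35; 0x9F ⊕ 0x35 = 0xAA.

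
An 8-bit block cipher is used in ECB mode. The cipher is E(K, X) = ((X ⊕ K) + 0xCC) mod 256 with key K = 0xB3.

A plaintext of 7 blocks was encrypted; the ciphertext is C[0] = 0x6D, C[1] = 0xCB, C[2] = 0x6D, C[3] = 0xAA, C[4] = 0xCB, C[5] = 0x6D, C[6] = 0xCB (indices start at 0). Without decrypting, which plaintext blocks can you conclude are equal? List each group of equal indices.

ECB encrypts each block independently with the same key, so equal ciphertext blocks imply equal plaintext blocks.
C[0] = C[2] = C[5] = 0x6D, so P[0] = P[2] = P[5].
C[1] = C[4] = C[6] = 0xCB, so P[1] = P[4] = P[6].

P[0] = P[2] = P[5]; P[1] = P[4] = P[6]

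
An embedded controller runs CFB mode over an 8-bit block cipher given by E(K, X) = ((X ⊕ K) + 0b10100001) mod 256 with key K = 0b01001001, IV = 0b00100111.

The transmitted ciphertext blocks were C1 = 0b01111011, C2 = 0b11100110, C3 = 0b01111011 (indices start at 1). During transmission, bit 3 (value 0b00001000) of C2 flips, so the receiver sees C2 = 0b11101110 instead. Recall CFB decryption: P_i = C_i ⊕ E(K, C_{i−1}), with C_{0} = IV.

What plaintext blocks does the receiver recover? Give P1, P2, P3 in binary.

Only C2 changed, to 0b11101110. In CFB, a change in C_i flips the same bit in P_i and garbles P_{i+1}. Decrypting the received ciphertext:
P1: E(K, 0b00100111) = 0b00001111; 0b01111011 ⊕ 0b00001111 = 0b01110100.
P2: E(K, 0b01111011) = 0b11010011; 0b11101110 ⊕ 0b11010011 = 0b00111101.
P3: E(K, 0b11101110) = 0b01001000; 0b01111011 ⊕ 0b01001000 = 0b00110011.
Blocks that differ from the original plaintext: P2, P3.

P1 = 0b01110100, P2 = 0b00111101, P3 = 0b00110011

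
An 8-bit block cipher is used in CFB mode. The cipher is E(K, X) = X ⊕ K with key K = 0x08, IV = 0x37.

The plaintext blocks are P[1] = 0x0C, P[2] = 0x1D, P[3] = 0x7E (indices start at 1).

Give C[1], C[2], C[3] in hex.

CFB encryption: C_i = P_i ⊕ E(K, C_{i−1}), with C_{0} = IV.
C[1]: E(K, 0x37) = 0x3F; 0x0C ⊕ 0x3F = 0x33.
C[2]: E(K, 0x33) = 0x3B; 0x1D ⊕ 0x3B = 0x26.
C[3]: E(K, 0x26) = 0x2E; 0x7E ⊕ 0x2E = 0x50.

C[1] = 0x33, C[2] = 0x26, C[3] = 0x50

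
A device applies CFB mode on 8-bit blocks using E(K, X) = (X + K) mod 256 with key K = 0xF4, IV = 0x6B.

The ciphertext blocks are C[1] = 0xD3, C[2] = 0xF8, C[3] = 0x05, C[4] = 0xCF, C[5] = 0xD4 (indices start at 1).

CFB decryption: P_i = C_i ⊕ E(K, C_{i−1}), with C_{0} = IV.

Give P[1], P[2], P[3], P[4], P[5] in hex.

P[1] = 0x8C, P[2] = 0x3F, P[3] = 0xE9, P[4] = 0x36, P[5] = 0x17

P[1]: E(K, 0x6B) = 0x5F; 0xD3 ⊕ 0x5F = 0x8C.
P[2]: E(K, 0xD3) = 0xC7; 0xF8 ⊕ 0xC7 = 0x3F.
P[3]: E(K, 0xF8) = 0xEC; 0x05 ⊕ 0xEC = 0xE9.
P[4]: E(K, 0x05) = 0xF9; 0xCF ⊕ 0xF9 = 0x36.
P[5]: E(K, 0xCF) = 0xC3; 0xD4 ⊕ 0xC3 = 0x17.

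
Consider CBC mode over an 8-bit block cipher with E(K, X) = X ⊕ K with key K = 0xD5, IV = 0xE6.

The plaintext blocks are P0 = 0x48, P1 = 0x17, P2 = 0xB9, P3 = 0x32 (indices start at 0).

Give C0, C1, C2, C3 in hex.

C0 = 0x7B, C1 = 0xB9, C2 = 0xD5, C3 = 0x32

CBC encryption: C_i = E(K, P_i ⊕ C_{i−1}), with C_{−1} = IV.
C0: P0 ⊕ 0xE6 = 0xAE; E(K, 0xAE) = 0x7B.
C1: P1 ⊕ 0x7B = 0x6C; E(K, 0x6C) = 0xB9.
C2: P2 ⊕ 0xB9 = 0x00; E(K, 0x00) = 0xD5.
C3: P3 ⊕ 0xD5 = 0xE7; E(K, 0xE7) = 0x32.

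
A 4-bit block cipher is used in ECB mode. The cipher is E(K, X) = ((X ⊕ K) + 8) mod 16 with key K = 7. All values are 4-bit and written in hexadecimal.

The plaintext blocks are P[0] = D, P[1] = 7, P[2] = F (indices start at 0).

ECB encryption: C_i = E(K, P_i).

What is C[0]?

C[0] = 2

C[0]: E(K, D) = 2.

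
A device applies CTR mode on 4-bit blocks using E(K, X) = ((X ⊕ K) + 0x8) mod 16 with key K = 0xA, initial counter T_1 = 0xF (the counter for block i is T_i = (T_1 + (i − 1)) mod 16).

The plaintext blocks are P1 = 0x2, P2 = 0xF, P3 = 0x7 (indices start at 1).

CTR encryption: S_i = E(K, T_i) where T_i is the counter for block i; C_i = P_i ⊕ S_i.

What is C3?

C1: T = 0xF, S = E(K, T) = 0xD; 0x2 ⊕ 0xD = 0xF.
C2: T = 0x0, S = E(K, T) = 0x2; 0xF ⊕ 0x2 = 0xD.
C3: T = 0x1, S = E(K, T) = 0x3; 0x7 ⊕ 0x3 = 0x4.

C3 = 0x4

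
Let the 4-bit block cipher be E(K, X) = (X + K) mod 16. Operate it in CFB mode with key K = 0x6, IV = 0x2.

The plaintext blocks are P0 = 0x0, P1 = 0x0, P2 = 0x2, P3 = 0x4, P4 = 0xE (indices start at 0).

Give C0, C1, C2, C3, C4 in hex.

CFB encryption: C_i = P_i ⊕ E(K, C_{i−1}), with C_{−1} = IV.
C0: E(K, 0x2) = 0x8; 0x0 ⊕ 0x8 = 0x8.
C1: E(K, 0x8) = 0xE; 0x0 ⊕ 0xE = 0xE.
C2: E(K, 0xE) = 0x4; 0x2 ⊕ 0x4 = 0x6.
C3: E(K, 0x6) = 0xC; 0x4 ⊕ 0xC = 0x8.
C4: E(K, 0x8) = 0xE; 0xE ⊕ 0xE = 0x0.

C0 = 0x8, C1 = 0xE, C2 = 0x6, C3 = 0x8, C4 = 0x0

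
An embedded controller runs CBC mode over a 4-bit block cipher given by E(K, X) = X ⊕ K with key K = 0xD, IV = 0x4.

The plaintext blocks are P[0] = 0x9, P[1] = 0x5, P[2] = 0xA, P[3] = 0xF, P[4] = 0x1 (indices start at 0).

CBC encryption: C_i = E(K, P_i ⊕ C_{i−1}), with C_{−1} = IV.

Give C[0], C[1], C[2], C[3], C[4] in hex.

C[0] = 0x0, C[1] = 0x8, C[2] = 0xF, C[3] = 0xD, C[4] = 0x1

C[0]: P[0] ⊕ 0x4 = 0xD; E(K, 0xD) = 0x0.
C[1]: P[1] ⊕ 0x0 = 0x5; E(K, 0x5) = 0x8.
C[2]: P[2] ⊕ 0x8 = 0x2; E(K, 0x2) = 0xF.
C[3]: P[3] ⊕ 0xF = 0x0; E(K, 0x0) = 0xD.
C[4]: P[4] ⊕ 0xD = 0xC; E(K, 0xC) = 0x1.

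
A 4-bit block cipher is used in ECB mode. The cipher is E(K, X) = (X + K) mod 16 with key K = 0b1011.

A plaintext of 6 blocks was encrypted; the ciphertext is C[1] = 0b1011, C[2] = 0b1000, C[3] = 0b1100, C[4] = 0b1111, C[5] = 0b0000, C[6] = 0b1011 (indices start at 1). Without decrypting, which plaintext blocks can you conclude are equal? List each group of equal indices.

ECB encrypts each block independently with the same key, so equal ciphertext blocks imply equal plaintext blocks.
C[1] = C[6] = 0b1011, so P[1] = P[6].

P[1] = P[6]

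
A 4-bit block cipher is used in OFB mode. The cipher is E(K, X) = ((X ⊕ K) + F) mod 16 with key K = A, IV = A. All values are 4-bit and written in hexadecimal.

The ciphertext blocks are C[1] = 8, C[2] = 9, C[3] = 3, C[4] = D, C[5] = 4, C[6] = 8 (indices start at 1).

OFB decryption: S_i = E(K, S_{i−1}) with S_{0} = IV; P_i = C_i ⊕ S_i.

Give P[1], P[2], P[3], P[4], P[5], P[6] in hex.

P[1]: S = E(K, A) = F; 8 ⊕ F = 7.
P[2]: S = E(K, F) = 4; 9 ⊕ 4 = D.
P[3]: S = E(K, 4) = D; 3 ⊕ D = E.
P[4]: S = E(K, D) = 6; D ⊕ 6 = B.
P[5]: S = E(K, 6) = B; 4 ⊕ B = F.
P[6]: S = E(K, B) = 0; 8 ⊕ 0 = 8.

P[1] = 7, P[2] = D, P[3] = E, P[4] = B, P[5] = F, P[6] = 8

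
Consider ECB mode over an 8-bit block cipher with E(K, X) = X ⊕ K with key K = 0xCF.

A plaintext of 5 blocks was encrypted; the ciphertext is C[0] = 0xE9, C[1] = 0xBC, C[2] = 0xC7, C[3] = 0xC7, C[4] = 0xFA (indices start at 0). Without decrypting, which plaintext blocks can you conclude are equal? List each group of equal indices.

ECB encrypts each block independently with the same key, so equal ciphertext blocks imply equal plaintext blocks.
C[2] = C[3] = 0xC7, so P[2] = P[3].

P[2] = P[3]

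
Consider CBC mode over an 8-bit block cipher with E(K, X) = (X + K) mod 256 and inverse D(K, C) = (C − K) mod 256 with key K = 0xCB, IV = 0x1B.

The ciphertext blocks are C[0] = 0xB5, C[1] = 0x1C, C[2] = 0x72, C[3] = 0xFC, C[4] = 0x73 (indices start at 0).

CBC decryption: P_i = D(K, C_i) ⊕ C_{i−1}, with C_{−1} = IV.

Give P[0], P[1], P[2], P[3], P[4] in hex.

P[0] = 0xF1, P[1] = 0xE4, P[2] = 0xBB, P[3] = 0x43, P[4] = 0x54

P[0]: D(K, 0xB5) = 0xEA; 0xEA ⊕ 0x1B = 0xF1.
P[1]: D(K, 0x1C) = 0x51; 0x51 ⊕ 0xB5 = 0xE4.
P[2]: D(K, 0x72) = 0xA7; 0xA7 ⊕ 0x1C = 0xBB.
P[3]: D(K, 0xFC) = 0x31; 0x31 ⊕ 0x72 = 0x43.
P[4]: D(K, 0x73) = 0xA8; 0xA8 ⊕ 0xFC = 0x54.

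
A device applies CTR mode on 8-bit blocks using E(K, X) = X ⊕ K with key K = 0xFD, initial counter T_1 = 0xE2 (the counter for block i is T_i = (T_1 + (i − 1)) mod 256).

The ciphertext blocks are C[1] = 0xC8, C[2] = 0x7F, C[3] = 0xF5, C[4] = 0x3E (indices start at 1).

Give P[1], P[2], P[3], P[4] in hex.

CTR decryption: S_i = E(K, T_i) where T_i is the counter for block i; P_i = C_i ⊕ S_i.
P[1]: T = 0xE2, S = E(K, T) = 0x1F; 0xC8 ⊕ 0x1F = 0xD7.
P[2]: T = 0xE3, S = E(K, T) = 0x1E; 0x7F ⊕ 0x1E = 0x61.
P[3]: T = 0xE4, S = E(K, T) = 0x19; 0xF5 ⊕ 0x19 = 0xEC.
P[4]: T = 0xE5, S = E(K, T) = 0x18; 0x3E ⊕ 0x18 = 0x26.

P[1] = 0xD7, P[2] = 0x61, P[3] = 0xEC, P[4] = 0x26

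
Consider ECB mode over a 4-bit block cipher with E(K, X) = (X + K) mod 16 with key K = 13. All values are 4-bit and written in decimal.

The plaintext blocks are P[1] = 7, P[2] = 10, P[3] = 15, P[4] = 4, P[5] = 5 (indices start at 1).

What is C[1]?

ECB encryption: C_i = E(K, P_i).
C[1]: E(K, 7) = 4.

C[1] = 4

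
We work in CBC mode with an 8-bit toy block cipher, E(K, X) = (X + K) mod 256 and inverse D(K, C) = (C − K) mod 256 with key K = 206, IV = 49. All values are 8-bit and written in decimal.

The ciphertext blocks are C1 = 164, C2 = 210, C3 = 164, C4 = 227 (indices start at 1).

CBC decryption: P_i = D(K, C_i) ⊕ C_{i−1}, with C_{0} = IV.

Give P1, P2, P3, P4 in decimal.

P1: D(K, 164) = 214; 214 ⊕ 49 = 231.
P2: D(K, 210) = 4; 4 ⊕ 164 = 160.
P3: D(K, 164) = 214; 214 ⊕ 210 = 4.
P4: D(K, 227) = 21; 21 ⊕ 164 = 177.

P1 = 231, P2 = 160, P3 = 4, P4 = 177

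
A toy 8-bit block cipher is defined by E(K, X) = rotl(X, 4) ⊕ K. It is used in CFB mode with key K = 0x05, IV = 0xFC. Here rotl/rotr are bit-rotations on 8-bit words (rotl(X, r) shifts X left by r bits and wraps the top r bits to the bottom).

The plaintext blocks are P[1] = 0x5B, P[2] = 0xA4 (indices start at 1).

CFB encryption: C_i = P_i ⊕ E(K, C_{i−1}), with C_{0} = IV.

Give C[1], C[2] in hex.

C[1] = 0x91, C[2] = 0xB8

C[1]: E(K, 0xFC) = 0xCA; 0x5B ⊕ 0xCA = 0x91.
C[2]: E(K, 0x91) = 0x1C; 0xA4 ⊕ 0x1C = 0xB8.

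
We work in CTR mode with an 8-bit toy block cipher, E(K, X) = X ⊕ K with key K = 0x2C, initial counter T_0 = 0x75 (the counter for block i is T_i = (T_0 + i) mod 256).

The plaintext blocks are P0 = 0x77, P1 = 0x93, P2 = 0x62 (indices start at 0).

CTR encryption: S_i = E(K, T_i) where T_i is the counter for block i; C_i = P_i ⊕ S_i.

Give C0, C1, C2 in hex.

C0 = 0x2E, C1 = 0xC9, C2 = 0x39

C0: T = 0x75, S = E(K, T) = 0x59; 0x77 ⊕ 0x59 = 0x2E.
C1: T = 0x76, S = E(K, T) = 0x5A; 0x93 ⊕ 0x5A = 0xC9.
C2: T = 0x77, S = E(K, T) = 0x5B; 0x62 ⊕ 0x5B = 0x39.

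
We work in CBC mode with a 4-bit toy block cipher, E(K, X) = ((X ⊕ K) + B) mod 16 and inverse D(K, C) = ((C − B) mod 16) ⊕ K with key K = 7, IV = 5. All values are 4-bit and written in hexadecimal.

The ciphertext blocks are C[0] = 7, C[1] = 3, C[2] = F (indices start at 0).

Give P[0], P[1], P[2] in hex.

P[0] = E, P[1] = 8, P[2] = 0

CBC decryption: P_i = D(K, C_i) ⊕ C_{i−1}, with C_{−1} = IV.
P[0]: D(K, 7) = B; B ⊕ 5 = E.
P[1]: D(K, 3) = F; F ⊕ 7 = 8.
P[2]: D(K, F) = 3; 3 ⊕ 3 = 0.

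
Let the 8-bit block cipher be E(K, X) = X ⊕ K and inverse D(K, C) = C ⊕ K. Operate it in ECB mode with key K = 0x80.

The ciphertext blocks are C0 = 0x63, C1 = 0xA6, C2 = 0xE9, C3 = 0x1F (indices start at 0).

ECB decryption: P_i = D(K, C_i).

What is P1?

P1 = 0x26

P1: D(K, 0xA6) = 0x26.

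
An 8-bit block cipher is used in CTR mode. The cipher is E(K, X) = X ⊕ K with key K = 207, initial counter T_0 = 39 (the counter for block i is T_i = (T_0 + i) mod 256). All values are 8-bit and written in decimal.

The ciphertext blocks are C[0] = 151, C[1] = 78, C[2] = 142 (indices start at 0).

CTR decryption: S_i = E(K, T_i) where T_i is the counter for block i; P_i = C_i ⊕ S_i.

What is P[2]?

P[2]: T = 41, S = E(K, T) = 230; 142 ⊕ 230 = 104.

P[2] = 104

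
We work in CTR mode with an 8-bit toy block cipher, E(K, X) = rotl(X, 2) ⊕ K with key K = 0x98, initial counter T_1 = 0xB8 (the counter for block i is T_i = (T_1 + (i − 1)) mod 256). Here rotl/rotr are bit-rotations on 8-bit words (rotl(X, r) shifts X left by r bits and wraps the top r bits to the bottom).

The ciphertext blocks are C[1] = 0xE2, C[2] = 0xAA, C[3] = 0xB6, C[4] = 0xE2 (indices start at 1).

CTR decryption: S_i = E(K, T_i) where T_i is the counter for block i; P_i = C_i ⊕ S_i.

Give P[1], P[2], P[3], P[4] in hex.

P[1] = 0x98, P[2] = 0xD4, P[3] = 0xC4, P[4] = 0x94

P[1]: T = 0xB8, S = E(K, T) = 0x7A; 0xE2 ⊕ 0x7A = 0x98.
P[2]: T = 0xB9, S = E(K, T) = 0x7E; 0xAA ⊕ 0x7E = 0xD4.
P[3]: T = 0xBA, S = E(K, T) = 0x72; 0xB6 ⊕ 0x72 = 0xC4.
P[4]: T = 0xBB, S = E(K, T) = 0x76; 0xE2 ⊕ 0x76 = 0x94.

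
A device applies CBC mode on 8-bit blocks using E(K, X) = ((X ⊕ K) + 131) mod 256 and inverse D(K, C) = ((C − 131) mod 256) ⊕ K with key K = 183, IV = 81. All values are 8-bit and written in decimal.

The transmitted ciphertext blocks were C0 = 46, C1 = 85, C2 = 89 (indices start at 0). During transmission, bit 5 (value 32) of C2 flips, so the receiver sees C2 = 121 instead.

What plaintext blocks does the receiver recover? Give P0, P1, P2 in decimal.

P0 = 77, P1 = 75, P2 = 20

CBC decryption: P_i = D(K, C_i) ⊕ C_{i−1}, with C_{−1} = IV.
Only C2 changed, to 121. In CBC, a change in C_i garbles P_i and flips the same bit in P_{i+1}. Decrypting the received ciphertext:
P0: D(K, 46) = 28; 28 ⊕ 81 = 77.
P1: D(K, 85) = 101; 101 ⊕ 46 = 75.
P2: D(K, 121) = 65; 65 ⊕ 85 = 20.
Blocks that differ from the original plaintext: P2.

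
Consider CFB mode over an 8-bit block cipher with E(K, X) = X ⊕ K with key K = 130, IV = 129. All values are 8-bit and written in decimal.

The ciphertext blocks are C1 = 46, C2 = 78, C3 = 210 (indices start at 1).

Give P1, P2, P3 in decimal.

CFB decryption: P_i = C_i ⊕ E(K, C_{i−1}), with C_{0} = IV.
P1: E(K, 129) = 3; 46 ⊕ 3 = 45.
P2: E(K, 46) = 172; 78 ⊕ 172 = 226.
P3: E(K, 78) = 204; 210 ⊕ 204 = 30.

P1 = 45, P2 = 226, P3 = 30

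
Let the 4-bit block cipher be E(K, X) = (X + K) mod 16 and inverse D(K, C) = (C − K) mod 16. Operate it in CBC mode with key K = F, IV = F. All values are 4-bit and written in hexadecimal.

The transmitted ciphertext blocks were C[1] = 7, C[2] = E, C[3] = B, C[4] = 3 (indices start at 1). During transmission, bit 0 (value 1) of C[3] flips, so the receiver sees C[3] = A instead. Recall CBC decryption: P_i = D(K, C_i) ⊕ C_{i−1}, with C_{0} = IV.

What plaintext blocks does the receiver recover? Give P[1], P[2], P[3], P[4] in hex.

Only C[3] changed, to A. In CBC, a change in C_i garbles P_i and flips the same bit in P_{i+1}. Decrypting the received ciphertext:
P[1]: D(K, 7) = 8; 8 ⊕ F = 7.
P[2]: D(K, E) = F; F ⊕ 7 = 8.
P[3]: D(K, A) = B; B ⊕ E = 5.
P[4]: D(K, 3) = 4; 4 ⊕ A = E.
Blocks that differ from the original plaintext: P[3], P[4].

P[1] = 7, P[2] = 8, P[3] = 5, P[4] = E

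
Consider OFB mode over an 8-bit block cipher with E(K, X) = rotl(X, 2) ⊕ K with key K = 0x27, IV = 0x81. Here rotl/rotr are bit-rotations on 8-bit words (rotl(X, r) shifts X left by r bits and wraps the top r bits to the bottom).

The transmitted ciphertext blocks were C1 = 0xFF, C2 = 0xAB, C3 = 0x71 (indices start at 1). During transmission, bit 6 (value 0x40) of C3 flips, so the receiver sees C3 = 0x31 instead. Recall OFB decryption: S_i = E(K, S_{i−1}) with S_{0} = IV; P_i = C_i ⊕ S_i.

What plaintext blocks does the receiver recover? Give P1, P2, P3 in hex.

P1 = 0xDE, P2 = 0x08, P3 = 0x98

Only C3 changed, to 0x31. In OFB, a change in C_i flips the same bit in P_i only; the keystream is unaffected. Decrypting the received ciphertext:
P1: S = E(K, 0x81) = 0x21; 0xFF ⊕ 0x21 = 0xDE.
P2: S = E(K, 0x21) = 0xA3; 0xAB ⊕ 0xA3 = 0x08.
P3: S = E(K, 0xA3) = 0xA9; 0x31 ⊕ 0xA9 = 0x98.
Blocks that differ from the original plaintext: P3.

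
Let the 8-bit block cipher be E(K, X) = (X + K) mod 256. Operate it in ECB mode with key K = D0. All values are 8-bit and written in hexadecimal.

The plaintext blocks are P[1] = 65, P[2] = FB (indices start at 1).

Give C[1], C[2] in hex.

C[1] = 35, C[2] = CB

ECB encryption: C_i = E(K, P_i).
C[1]: E(K, 65) = 35.
C[2]: E(K, FB) = CB.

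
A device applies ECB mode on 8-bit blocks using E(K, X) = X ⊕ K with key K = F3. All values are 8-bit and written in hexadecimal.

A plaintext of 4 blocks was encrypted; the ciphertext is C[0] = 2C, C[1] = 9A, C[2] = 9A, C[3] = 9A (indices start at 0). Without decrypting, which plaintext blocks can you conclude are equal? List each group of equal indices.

ECB encrypts each block independently with the same key, so equal ciphertext blocks imply equal plaintext blocks.
C[1] = C[2] = C[3] = 9A, so P[1] = P[2] = P[3].

P[1] = P[2] = P[3]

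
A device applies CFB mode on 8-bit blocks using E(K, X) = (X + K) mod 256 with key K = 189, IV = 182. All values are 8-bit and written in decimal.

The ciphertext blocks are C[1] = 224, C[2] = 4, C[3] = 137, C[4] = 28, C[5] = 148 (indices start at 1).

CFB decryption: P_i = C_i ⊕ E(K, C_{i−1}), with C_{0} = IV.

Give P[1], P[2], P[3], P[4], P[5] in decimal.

P[1]: E(K, 182) = 115; 224 ⊕ 115 = 147.
P[2]: E(K, 224) = 157; 4 ⊕ 157 = 153.
P[3]: E(K, 4) = 193; 137 ⊕ 193 = 72.
P[4]: E(K, 137) = 70; 28 ⊕ 70 = 90.
P[5]: E(K, 28) = 217; 148 ⊕ 217 = 77.

P[1] = 147, P[2] = 153, P[3] = 72, P[4] = 90, P[5] = 77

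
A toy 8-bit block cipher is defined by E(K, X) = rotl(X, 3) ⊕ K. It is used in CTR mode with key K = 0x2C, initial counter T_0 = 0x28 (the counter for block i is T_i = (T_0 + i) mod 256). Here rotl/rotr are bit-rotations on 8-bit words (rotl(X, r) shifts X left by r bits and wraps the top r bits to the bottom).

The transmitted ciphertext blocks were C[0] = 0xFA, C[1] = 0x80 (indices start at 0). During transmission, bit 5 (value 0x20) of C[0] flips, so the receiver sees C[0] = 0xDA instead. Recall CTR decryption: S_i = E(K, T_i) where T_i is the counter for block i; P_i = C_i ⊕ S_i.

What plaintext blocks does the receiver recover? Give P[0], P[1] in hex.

P[0] = 0xB7, P[1] = 0xE5

Only C[0] changed, to 0xDA. In CTR, a change in C_i flips the same bit in P_i only; the keystream is unaffected. Decrypting the received ciphertext:
P[0]: T = 0x28, S = E(K, T) = 0x6D; 0xDA ⊕ 0x6D = 0xB7.
P[1]: T = 0x29, S = E(K, T) = 0x65; 0x80 ⊕ 0x65 = 0xE5.
Blocks that differ from the original plaintext: P[0].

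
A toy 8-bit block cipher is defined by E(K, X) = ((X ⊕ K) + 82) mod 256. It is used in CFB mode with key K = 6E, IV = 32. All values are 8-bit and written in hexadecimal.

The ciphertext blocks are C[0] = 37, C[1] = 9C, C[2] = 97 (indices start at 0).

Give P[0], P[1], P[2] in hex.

CFB decryption: P_i = C_i ⊕ E(K, C_{i−1}), with C_{−1} = IV.
P[0]: E(K, 32) = DE; 37 ⊕ DE = E9.
P[1]: E(K, 37) = DB; 9C ⊕ DB = 47.
P[2]: E(K, 9C) = 74; 97 ⊕ 74 = E3.

P[0] = E9, P[1] = 47, P[2] = E3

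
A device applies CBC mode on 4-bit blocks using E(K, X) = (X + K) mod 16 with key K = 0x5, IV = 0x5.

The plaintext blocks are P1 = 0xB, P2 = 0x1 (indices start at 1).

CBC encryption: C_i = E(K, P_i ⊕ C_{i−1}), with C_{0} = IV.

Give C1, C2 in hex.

C1 = 0x3, C2 = 0x7

C1: P1 ⊕ 0x5 = 0xE; E(K, 0xE) = 0x3.
C2: P2 ⊕ 0x3 = 0x2; E(K, 0x2) = 0x7.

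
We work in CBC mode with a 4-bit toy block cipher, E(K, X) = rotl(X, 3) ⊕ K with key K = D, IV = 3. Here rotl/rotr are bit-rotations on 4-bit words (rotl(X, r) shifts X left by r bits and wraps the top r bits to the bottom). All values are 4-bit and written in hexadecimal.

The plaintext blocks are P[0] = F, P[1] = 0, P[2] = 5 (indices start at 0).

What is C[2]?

C[2] = 7

CBC encryption: C_i = E(K, P_i ⊕ C_{i−1}), with C_{−1} = IV.
C[0]: P[0] ⊕ 3 = C; E(K, C) = B.
C[1]: P[1] ⊕ B = B; E(K, B) = 0.
C[2]: P[2] ⊕ 0 = 5; E(K, 5) = 7.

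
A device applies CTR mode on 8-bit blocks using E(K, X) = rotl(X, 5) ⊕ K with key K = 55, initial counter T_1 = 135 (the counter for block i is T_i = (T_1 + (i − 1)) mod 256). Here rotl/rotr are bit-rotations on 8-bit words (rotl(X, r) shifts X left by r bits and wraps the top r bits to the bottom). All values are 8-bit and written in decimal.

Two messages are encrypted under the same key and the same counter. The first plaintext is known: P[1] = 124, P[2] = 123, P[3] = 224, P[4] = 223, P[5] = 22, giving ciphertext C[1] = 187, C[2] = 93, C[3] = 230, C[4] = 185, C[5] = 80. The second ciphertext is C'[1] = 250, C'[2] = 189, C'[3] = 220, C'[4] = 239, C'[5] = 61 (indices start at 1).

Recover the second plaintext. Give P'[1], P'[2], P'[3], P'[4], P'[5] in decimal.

P'[1] = 61, P'[2] = 155, P'[3] = 218, P'[4] = 137, P'[5] = 123

In CTR with a reused counter, both messages share the same keystream S_i, so C_i ⊕ C'_i = P_i ⊕ P'_i and thus P'_i = P_i ⊕ C_i ⊕ C'_i.
P'[1]: 124 ⊕ 187 ⊕ 250 = 61.
P'[2]: 123 ⊕ 93 ⊕ 189 = 155.
P'[3]: 224 ⊕ 230 ⊕ 220 = 218.
P'[4]: 223 ⊕ 185 ⊕ 239 = 137.
P'[5]: 22 ⊕ 80 ⊕ 61 = 123.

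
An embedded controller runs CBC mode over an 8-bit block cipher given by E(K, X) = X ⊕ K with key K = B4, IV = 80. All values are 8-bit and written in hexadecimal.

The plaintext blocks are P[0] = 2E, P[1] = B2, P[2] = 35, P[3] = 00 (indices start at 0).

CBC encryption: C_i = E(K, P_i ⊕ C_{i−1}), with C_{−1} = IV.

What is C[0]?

C[0]: P[0] ⊕ 80 = AE; E(K, AE) = 1A.

C[0] = 1A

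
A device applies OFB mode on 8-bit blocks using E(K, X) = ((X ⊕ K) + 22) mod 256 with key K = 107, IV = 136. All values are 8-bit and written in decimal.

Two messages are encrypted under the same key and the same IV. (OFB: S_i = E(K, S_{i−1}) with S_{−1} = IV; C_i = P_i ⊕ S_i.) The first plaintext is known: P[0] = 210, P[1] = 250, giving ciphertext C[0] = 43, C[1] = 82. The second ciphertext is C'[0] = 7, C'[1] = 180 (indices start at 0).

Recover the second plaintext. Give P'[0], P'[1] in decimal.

P'[0] = 254, P'[1] = 28

In OFB with a reused IV, both messages share the same keystream S_i, so C_i ⊕ C'_i = P_i ⊕ P'_i and thus P'_i = P_i ⊕ C_i ⊕ C'_i.
P'[0]: 210 ⊕ 43 ⊕ 7 = 254.
P'[1]: 250 ⊕ 82 ⊕ 180 = 28.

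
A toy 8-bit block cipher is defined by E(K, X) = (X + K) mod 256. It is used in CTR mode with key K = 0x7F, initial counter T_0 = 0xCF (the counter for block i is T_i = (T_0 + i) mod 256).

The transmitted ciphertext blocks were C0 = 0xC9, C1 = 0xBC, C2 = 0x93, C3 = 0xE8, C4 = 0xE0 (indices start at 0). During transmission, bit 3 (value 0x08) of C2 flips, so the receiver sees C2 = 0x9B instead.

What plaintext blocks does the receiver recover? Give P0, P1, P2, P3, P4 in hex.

CTR decryption: S_i = E(K, T_i) where T_i is the counter for block i; P_i = C_i ⊕ S_i.
Only C2 changed, to 0x9B. In CTR, a change in C_i flips the same bit in P_i only; the keystream is unaffected. Decrypting the received ciphertext:
P0: T = 0xCF, S = E(K, T) = 0x4E; 0xC9 ⊕ 0x4E = 0x87.
P1: T = 0xD0, S = E(K, T) = 0x4F; 0xBC ⊕ 0x4F = 0xF3.
P2: T = 0xD1, S = E(K, T) = 0x50; 0x9B ⊕ 0x50 = 0xCB.
P3: T = 0xD2, S = E(K, T) = 0x51; 0xE8 ⊕ 0x51 = 0xB9.
P4: T = 0xD3, S = E(K, T) = 0x52; 0xE0 ⊕ 0x52 = 0xB2.
Blocks that differ from the original plaintext: P2.

P0 = 0x87, P1 = 0xF3, P2 = 0xCB, P3 = 0xB9, P4 = 0xB2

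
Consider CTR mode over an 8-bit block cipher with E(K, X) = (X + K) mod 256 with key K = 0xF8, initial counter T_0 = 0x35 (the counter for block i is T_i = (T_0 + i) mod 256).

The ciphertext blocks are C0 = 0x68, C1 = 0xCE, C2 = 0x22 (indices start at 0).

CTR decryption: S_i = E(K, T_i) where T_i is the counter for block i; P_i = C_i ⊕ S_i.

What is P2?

P2: T = 0x37, S = E(K, T) = 0x2F; 0x22 ⊕ 0x2F = 0x0D.

P2 = 0x0D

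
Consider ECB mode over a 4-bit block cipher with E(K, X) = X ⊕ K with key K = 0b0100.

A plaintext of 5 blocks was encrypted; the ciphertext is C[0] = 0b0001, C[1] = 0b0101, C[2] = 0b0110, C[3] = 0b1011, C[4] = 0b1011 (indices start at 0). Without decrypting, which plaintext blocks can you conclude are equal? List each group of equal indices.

P[3] = P[4]

ECB encrypts each block independently with the same key, so equal ciphertext blocks imply equal plaintext blocks.
C[3] = C[4] = 0b1011, so P[3] = P[4].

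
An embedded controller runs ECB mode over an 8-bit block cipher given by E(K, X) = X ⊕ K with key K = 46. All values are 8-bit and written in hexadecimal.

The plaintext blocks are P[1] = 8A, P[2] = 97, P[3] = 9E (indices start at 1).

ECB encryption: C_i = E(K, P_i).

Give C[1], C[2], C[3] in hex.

C[1] = CC, C[2] = D1, C[3] = D8

C[1]: E(K, 8A) = CC.
C[2]: E(K, 97) = D1.
C[3]: E(K, 9E) = D8.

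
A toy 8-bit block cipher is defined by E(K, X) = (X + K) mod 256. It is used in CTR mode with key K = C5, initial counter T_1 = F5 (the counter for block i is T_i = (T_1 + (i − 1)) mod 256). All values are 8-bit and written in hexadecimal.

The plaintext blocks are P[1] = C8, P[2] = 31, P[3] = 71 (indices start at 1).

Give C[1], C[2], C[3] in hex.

CTR encryption: S_i = E(K, T_i) where T_i is the counter for block i; C_i = P_i ⊕ S_i.
C[1]: T = F5, S = E(K, T) = BA; C8 ⊕ BA = 72.
C[2]: T = F6, S = E(K, T) = BB; 31 ⊕ BB = 8A.
C[3]: T = F7, S = E(K, T) = BC; 71 ⊕ BC = CD.

C[1] = 72, C[2] = 8A, C[3] = CD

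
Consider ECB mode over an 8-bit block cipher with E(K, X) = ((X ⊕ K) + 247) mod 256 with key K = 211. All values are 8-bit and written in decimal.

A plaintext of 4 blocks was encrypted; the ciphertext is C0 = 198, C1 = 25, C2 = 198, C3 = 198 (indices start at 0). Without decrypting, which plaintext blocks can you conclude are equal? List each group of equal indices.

ECB encrypts each block independently with the same key, so equal ciphertext blocks imply equal plaintext blocks.
C0 = C2 = C3 = 198, so P0 = P2 = P3.

P0 = P2 = P3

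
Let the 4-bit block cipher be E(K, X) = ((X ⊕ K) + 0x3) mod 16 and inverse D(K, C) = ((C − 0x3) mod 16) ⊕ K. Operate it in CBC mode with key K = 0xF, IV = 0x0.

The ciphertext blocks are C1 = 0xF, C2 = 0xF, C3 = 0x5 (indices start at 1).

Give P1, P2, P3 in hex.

P1 = 0x3, P2 = 0xC, P3 = 0x2

CBC decryption: P_i = D(K, C_i) ⊕ C_{i−1}, with C_{0} = IV.
P1: D(K, 0xF) = 0x3; 0x3 ⊕ 0x0 = 0x3.
P2: D(K, 0xF) = 0x3; 0x3 ⊕ 0xF = 0xC.
P3: D(K, 0x5) = 0xD; 0xD ⊕ 0xF = 0x2.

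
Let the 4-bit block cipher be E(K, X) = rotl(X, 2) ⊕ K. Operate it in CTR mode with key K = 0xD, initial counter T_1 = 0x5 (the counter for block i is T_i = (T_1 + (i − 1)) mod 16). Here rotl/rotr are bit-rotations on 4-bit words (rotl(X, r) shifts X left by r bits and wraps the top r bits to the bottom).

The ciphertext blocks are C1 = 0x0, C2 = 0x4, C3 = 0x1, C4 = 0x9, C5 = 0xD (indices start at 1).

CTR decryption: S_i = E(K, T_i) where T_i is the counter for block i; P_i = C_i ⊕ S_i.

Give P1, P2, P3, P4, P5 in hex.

P1: T = 0x5, S = E(K, T) = 0x8; 0x0 ⊕ 0x8 = 0x8.
P2: T = 0x6, S = E(K, T) = 0x4; 0x4 ⊕ 0x4 = 0x0.
P3: T = 0x7, S = E(K, T) = 0x0; 0x1 ⊕ 0x0 = 0x1.
P4: T = 0x8, S = E(K, T) = 0xF; 0x9 ⊕ 0xF = 0x6.
P5: T = 0x9, S = E(K, T) = 0xB; 0xD ⊕ 0xB = 0x6.

P1 = 0x8, P2 = 0x0, P3 = 0x1, P4 = 0x6, P5 = 0x6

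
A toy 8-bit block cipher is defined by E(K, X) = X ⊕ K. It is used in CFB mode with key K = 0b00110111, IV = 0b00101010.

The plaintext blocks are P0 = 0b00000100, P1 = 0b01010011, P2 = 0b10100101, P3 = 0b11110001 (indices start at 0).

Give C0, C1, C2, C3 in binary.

CFB encryption: C_i = P_i ⊕ E(K, C_{i−1}), with C_{−1} = IV.
C0: E(K, 0b00101010) = 0b00011101; 0b00000100 ⊕ 0b00011101 = 0b00011001.
C1: E(K, 0b00011001) = 0b00101110; 0b01010011 ⊕ 0b00101110 = 0b01111101.
C2: E(K, 0b01111101) = 0b01001010; 0b10100101 ⊕ 0b01001010 = 0b11101111.
C3: E(K, 0b11101111) = 0b11011000; 0b11110001 ⊕ 0b11011000 = 0b00101001.

C0 = 0b00011001, C1 = 0b01111101, C2 = 0b11101111, C3 = 0b00101001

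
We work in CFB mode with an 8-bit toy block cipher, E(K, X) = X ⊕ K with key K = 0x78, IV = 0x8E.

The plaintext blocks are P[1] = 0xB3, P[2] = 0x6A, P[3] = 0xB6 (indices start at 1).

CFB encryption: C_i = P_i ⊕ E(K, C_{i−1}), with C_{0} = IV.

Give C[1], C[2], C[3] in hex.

C[1]: E(K, 0x8E) = 0xF6; 0xB3 ⊕ 0xF6 = 0x45.
C[2]: E(K, 0x45) = 0x3D; 0x6A ⊕ 0x3D = 0x57.
C[3]: E(K, 0x57) = 0x2F; 0xB6 ⊕ 0x2F = 0x99.

C[1] = 0x45, C[2] = 0x57, C[3] = 0x99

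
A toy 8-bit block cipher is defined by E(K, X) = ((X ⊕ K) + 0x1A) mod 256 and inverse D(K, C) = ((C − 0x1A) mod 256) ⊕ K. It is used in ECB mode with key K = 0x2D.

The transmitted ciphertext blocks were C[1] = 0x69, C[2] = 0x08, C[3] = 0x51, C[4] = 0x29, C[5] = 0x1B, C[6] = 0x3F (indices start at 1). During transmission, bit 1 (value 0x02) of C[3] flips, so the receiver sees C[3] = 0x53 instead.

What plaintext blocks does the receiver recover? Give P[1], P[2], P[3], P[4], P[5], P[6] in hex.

ECB decryption: P_i = D(K, C_i).
Only C[3] changed, to 0x53. In ECB, a change in C_i affects only P_i. Decrypting the received ciphertext:
P[1]: D(K, 0x69) = 0x62.
P[2]: D(K, 0x08) = 0xC3.
P[3]: D(K, 0x53) = 0x14.
P[4]: D(K, 0x29) = 0x22.
P[5]: D(K, 0x1B) = 0x2C.
P[6]: D(K, 0x3F) = 0x08.
Blocks that differ from the original plaintext: P[3].

P[1] = 0x62, P[2] = 0xC3, P[3] = 0x14, P[4] = 0x22, P[5] = 0x2C, P[6] = 0x08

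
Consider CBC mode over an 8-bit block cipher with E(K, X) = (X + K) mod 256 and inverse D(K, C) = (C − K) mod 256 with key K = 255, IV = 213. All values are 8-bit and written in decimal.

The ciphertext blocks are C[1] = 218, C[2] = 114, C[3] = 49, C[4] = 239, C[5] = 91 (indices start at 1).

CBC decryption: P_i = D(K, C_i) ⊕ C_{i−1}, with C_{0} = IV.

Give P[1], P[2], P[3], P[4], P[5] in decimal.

P[1] = 14, P[2] = 169, P[3] = 64, P[4] = 193, P[5] = 179

P[1]: D(K, 218) = 219; 219 ⊕ 213 = 14.
P[2]: D(K, 114) = 115; 115 ⊕ 218 = 169.
P[3]: D(K, 49) = 50; 50 ⊕ 114 = 64.
P[4]: D(K, 239) = 240; 240 ⊕ 49 = 193.
P[5]: D(K, 91) = 92; 92 ⊕ 239 = 179.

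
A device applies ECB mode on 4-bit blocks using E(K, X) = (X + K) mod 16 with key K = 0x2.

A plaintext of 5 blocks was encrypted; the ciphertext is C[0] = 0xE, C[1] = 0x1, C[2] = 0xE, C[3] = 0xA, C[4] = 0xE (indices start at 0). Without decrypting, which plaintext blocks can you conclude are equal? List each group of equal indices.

ECB encrypts each block independently with the same key, so equal ciphertext blocks imply equal plaintext blocks.
C[0] = C[2] = C[4] = 0xE, so P[0] = P[2] = P[4].

P[0] = P[2] = P[4]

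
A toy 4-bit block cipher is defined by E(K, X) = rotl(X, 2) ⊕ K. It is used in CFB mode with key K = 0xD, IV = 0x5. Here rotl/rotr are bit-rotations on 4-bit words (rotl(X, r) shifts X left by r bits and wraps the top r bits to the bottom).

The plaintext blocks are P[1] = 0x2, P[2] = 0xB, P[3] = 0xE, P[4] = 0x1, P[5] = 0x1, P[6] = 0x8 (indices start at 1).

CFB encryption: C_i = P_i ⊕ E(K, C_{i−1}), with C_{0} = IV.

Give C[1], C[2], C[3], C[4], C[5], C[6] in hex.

C[1] = 0xA, C[2] = 0xC, C[3] = 0x0, C[4] = 0xC, C[5] = 0xF, C[6] = 0xA

C[1]: E(K, 0x5) = 0x8; 0x2 ⊕ 0x8 = 0xA.
C[2]: E(K, 0xA) = 0x7; 0xB ⊕ 0x7 = 0xC.
C[3]: E(K, 0xC) = 0xE; 0xE ⊕ 0xE = 0x0.
C[4]: E(K, 0x0) = 0xD; 0x1 ⊕ 0xD = 0xC.
C[5]: E(K, 0xC) = 0xE; 0x1 ⊕ 0xE = 0xF.
C[6]: E(K, 0xF) = 0x2; 0x8 ⊕ 0x2 = 0xA.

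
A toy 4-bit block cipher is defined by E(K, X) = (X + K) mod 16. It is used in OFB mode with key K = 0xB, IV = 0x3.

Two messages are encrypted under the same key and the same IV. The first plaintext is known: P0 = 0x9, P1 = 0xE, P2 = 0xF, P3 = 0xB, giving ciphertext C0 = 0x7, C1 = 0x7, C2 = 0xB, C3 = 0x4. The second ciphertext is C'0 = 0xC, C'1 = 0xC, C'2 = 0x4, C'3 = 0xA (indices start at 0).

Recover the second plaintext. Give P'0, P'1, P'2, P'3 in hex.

P'0 = 0x2, P'1 = 0x5, P'2 = 0x0, P'3 = 0x5

In OFB with a reused IV, both messages share the same keystream S_i, so C_i ⊕ C'_i = P_i ⊕ P'_i and thus P'_i = P_i ⊕ C_i ⊕ C'_i.
P'0: 0x9 ⊕ 0x7 ⊕ 0xC = 0x2.
P'1: 0xE ⊕ 0x7 ⊕ 0xC = 0x5.
P'2: 0xF ⊕ 0xB ⊕ 0x4 = 0x0.
P'3: 0xB ⊕ 0x4 ⊕ 0xA = 0x5.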